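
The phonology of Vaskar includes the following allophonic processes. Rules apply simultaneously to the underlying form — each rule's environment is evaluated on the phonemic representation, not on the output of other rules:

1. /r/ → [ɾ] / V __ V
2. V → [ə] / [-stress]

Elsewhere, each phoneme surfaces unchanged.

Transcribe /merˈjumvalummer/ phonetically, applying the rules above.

[mərˈjumvələmmər]

/m/ (word-initial) is unaffected → [m].
/e/ (between /m/ and /r/) occurs in an unstressed syllable → [ə] by rule 2.
/r/ (between /e/ and /j/) is in the target of rule 1 but the environment (between two vowels) is not met → [r].
/j/ (between /r/ and /u/) is unaffected → [j].
/u/ (between /j/ and /m/) fails the environment for rule 2, so it stays [u].
/m/ — not in any rule's target class → [m].
/v/ stays [v].
/a/ (between /v/ and /l/) occurs in an unstressed syllable → [ə] by rule 2.
/l/ (between /a/ and /u/): no rule targets it → [l].
/u/ meets the environment for rule 2 (in an unstressed syllable) → [ə].
/m/ — not in any rule's target class → [m].
/m/ — not in any rule's target class → [m].
/e/ meets the environment for rule 2 (in an unstressed syllable) → [ə].
/r/ (word-final) fails the environment for rule 1, so it stays [r].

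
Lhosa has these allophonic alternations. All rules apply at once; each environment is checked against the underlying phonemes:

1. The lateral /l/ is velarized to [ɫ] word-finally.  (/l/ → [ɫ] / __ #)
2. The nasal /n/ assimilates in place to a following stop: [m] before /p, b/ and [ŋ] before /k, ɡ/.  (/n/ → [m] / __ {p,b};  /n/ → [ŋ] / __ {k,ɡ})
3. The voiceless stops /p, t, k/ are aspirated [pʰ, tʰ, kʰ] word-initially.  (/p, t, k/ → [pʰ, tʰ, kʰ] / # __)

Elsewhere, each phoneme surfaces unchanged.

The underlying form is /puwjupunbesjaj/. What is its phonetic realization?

[pʰuwjupumbesjaj]

/p/ — word-initial, word-initially — surfaces as [pʰ] (rule 3).
/u/ stays [u].
/w/ — not in any rule's target class → [w].
/j/ — not in any rule's target class → [j].
/u/ stays [u].
/p/ (between /u/ and /u/) fails the environment for rule 3, so it stays [p].
/u/ (between /p/ and /n/) is unaffected → [u].
/n/ (between /u/ and /b/): before a labial or velar stop, so rule 2 applies → [m].
/b/ — not in any rule's target class → [b].
/e/ (between /b/ and /s/) is unaffected → [e].
/s/ stays [s].
/j/ — not in any rule's target class → [j].
/a/ (between /j/ and /j/) is unaffected → [a].
/j/ (word-final) is unaffected → [j].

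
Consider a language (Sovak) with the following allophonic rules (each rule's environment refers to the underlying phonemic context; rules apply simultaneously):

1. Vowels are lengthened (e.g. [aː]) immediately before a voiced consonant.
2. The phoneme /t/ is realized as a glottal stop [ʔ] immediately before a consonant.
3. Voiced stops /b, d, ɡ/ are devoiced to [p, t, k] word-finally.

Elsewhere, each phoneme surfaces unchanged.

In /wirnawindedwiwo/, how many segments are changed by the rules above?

5

Segments that undergo a rule: /i/ → [iː] (rule 1); /a/ → [aː] (rule 1); /i/ → [iː] (rule 1); /e/ → [eː] (rule 1); /i/ → [iː] (rule 1).
All other segments surface unchanged.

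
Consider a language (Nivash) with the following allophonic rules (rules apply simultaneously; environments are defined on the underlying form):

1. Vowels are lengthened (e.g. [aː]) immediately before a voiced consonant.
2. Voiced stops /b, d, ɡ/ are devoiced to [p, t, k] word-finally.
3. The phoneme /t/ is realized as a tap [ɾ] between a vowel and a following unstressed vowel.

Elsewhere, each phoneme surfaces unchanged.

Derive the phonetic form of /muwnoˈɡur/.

/m/ — not in any rule's target class → [m].
/u/ (between /m/ and /w/) occurs before a voiced consonant → [uː] by rule 1.
/w/ (between /u/ and /n/) is unaffected → [w].
/n/ — not in any rule's target class → [n].
/o/ (between /n/ and /ɡ/) occurs before a voiced consonant → [oː] by rule 1.
/ɡ/ (between /o/ and /u/): rule 2 targets it, but not word-finally → unchanged [ɡ].
/u/ (between /ɡ/ and /r/): before a voiced consonant, so rule 1 applies → [uː].
/r/ (word-final): no rule targets it → [r].

[muːwnoːˈɡuːr]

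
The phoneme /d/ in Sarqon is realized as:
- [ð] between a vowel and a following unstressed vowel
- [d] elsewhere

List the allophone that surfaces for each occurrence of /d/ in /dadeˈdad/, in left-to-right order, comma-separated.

[d], [ð], [d], [d]

Occurrence 1 (position 1): no conditioning environment matches → elsewhere allophone [d].
Occurrence 2 (position 3): between a vowel and a following unstressed vowel → [ð].
Occurrence 3 (position 5): no conditioning environment matches → elsewhere allophone [d].
Occurrence 4 (position 7): no conditioning environment matches → elsewhere allophone [d].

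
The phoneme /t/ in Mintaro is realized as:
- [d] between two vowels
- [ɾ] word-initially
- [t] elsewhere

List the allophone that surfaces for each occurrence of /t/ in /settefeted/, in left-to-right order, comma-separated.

[t], [t], [d]

Occurrence 1 (position 3): no conditioning environment matches → elsewhere allophone [t].
Occurrence 2 (position 4): no conditioning environment matches → elsewhere allophone [t].
Occurrence 3 (position 8): between two vowels → [d].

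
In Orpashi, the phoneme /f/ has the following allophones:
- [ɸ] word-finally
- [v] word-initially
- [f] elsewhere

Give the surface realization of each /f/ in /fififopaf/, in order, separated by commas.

[v], [f], [f], [ɸ]

Occurrence 1 (position 1): word-initially → [v].
Occurrence 2 (position 3): no conditioning environment matches → elsewhere allophone [f].
Occurrence 3 (position 5): no conditioning environment matches → elsewhere allophone [f].
Occurrence 4 (position 9): word-finally → [ɸ].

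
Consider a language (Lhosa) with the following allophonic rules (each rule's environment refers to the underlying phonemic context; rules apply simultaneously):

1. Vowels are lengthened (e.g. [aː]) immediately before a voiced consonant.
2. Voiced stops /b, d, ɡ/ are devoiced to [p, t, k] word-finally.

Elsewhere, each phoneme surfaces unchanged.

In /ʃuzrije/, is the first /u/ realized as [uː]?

/u/ (between /ʃ/ and /z/) occurs before a voiced consonant → [uː] by rule 1.
The actual realization is [uː], which matches [uː].

Yes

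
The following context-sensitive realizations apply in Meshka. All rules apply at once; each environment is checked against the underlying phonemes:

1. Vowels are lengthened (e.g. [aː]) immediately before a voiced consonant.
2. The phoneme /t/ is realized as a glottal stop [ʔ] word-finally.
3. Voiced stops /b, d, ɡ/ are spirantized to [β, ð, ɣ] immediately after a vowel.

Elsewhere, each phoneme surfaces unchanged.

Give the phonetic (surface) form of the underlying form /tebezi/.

/t/ — word-initial; rule 2 does not apply here → [t].
/e/ (between /t/ and /b/) occurs before a voiced consonant → [eː] by rule 1.
Rule 3 applies to /b/ (between /e/ and /e/: immediately after a vowel) → [β].
/e/ meets the environment for rule 1 (before a voiced consonant) → [eː].
/z/ (between /e/ and /i/): no rule targets it → [z].
/i/ (word-final) fails the environment for rule 1, so it stays [i].

[teːβeːzi]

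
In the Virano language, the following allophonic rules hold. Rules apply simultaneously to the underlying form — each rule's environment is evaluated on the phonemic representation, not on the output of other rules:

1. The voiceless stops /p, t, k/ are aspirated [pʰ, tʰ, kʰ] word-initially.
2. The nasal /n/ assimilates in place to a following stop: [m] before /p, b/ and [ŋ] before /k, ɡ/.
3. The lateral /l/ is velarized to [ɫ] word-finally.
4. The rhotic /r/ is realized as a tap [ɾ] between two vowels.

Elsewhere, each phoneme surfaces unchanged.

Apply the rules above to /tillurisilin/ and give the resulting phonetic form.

[tʰilluɾisilin]

Rule 1 applies to /t/ (word-initial: word-initially) → [tʰ].
/l/ (between /i/ and /l/) is in the target of rule 3 but the environment (word-finally) is not met → [l].
/l/ (between /l/ and /u/): rule 3 targets it, but not word-finally → unchanged [l].
/r/ (between /u/ and /i/) occurs between two vowels → [ɾ] by rule 4.
/l/ — between /i/ and /i/; rule 3 does not apply here → [l].
/n/ (word-final) fails the environment for rule 2, so it stays [n].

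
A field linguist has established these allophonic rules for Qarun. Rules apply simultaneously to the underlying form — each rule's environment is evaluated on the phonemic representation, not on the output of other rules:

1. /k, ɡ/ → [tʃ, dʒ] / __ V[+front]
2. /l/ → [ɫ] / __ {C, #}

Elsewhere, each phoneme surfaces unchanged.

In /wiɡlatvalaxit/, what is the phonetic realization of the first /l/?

[l]

/l/ (between /ɡ/ and /a/): rule 2 targets it, but not word-finally or immediately before a consonant → unchanged [l].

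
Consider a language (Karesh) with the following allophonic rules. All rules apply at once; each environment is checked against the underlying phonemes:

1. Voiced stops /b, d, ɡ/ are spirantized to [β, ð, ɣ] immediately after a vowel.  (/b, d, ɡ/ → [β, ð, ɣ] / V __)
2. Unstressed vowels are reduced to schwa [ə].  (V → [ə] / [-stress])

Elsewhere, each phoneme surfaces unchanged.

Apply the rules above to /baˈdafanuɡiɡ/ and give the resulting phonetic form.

/b/ — word-initial; rule 1 does not apply here → [b].
/a/ meets the environment for rule 2 (in an unstressed syllable) → [ə].
/d/ (between /a/ and /a/): immediately after a vowel, so rule 1 applies → [ð].
/a/ (between /d/ and /f/): rule 2 targets it, but not in an unstressed syllable → unchanged [a].
/f/ — not in any rule's target class → [f].
Rule 2 applies to /a/ (between /f/ and /n/: in an unstressed syllable) → [ə].
/n/ (between /a/ and /u/) is unaffected → [n].
/u/ meets the environment for rule 2 (in an unstressed syllable) → [ə].
/ɡ/ — between /u/ and /i/, immediately after a vowel — surfaces as [ɣ] (rule 1).
/i/ (between /ɡ/ and /ɡ/) occurs in an unstressed syllable → [ə] by rule 2.
/ɡ/ meets the environment for rule 1 (immediately after a vowel) → [ɣ].

[bəˈðafənəɣəɣ]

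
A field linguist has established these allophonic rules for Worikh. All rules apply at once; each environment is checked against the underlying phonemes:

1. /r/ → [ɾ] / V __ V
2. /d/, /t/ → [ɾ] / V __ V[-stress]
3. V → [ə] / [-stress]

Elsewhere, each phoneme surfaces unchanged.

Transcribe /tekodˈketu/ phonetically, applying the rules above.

[təkədˈkeɾə]

/t/ — word-initial; rule 2 does not apply here → [t].
/e/ (between /t/ and /k/): in an unstressed syllable, so rule 3 applies → [ə].
/k/ (between /e/ and /o/): no rule targets it → [k].
/o/ (between /k/ and /d/) occurs in an unstressed syllable → [ə] by rule 3.
/d/ (between /o/ and /k/): rule 2 targets it, but not between a vowel and a following unstressed vowel → unchanged [d].
/k/ stays [k].
/e/ (between /k/ and /t/) is in the target of rule 3 but the environment (in an unstressed syllable) is not met → [e].
/t/ — between /e/ and /u/, between a vowel and a following unstressed vowel — surfaces as [ɾ] (rule 2).
/u/ meets the environment for rule 3 (in an unstressed syllable) → [ə].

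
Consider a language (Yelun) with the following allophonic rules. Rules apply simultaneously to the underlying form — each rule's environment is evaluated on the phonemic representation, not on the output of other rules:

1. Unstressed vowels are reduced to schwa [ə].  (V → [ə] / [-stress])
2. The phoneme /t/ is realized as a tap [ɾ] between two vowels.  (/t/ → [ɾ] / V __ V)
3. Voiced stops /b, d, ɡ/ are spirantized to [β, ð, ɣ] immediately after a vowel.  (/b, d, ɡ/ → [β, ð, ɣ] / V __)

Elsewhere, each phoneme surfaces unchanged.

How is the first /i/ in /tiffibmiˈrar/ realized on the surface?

[ə]

/i/ meets the environment for rule 1 (in an unstressed syllable) → [ə].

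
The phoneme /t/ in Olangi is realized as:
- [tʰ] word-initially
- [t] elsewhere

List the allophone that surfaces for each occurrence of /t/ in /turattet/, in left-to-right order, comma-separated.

[tʰ], [t], [t], [t]

Occurrence 1 (position 1): word-initially → [tʰ].
Occurrence 2 (position 5): no conditioning environment matches → elsewhere allophone [t].
Occurrence 3 (position 6): no conditioning environment matches → elsewhere allophone [t].
Occurrence 4 (position 8): no conditioning environment matches → elsewhere allophone [t].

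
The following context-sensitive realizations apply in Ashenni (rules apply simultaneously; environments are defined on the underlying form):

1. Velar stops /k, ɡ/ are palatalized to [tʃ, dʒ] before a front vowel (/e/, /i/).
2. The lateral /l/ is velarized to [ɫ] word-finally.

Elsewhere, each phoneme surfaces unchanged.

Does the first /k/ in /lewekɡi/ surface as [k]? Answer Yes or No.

/k/ (between /e/ and /ɡ/) fails the environment for rule 1, so it stays [k].
The actual realization is [k], which matches [k].

Yes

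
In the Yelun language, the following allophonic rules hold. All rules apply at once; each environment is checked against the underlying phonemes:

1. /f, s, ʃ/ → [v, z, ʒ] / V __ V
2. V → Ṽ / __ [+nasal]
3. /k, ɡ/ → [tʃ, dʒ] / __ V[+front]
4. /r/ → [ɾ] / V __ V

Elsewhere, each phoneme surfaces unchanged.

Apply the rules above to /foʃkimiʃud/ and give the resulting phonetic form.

[foʃtʃĩmiʒud]

/f/ (word-initial) is in the target of rule 1 but the environment (between two vowels) is not met → [f].
/o/ (between /f/ and /ʃ/): rule 2 targets it, but not before a nasal consonant → unchanged [o].
/ʃ/ (between /o/ and /k/) fails the environment for rule 1, so it stays [ʃ].
/k/ (between /ʃ/ and /i/) occurs before a front vowel → [tʃ] by rule 3.
/i/ — between /k/ and /m/, before a nasal consonant — surfaces as [ĩ] (rule 2).
/m/ (between /i/ and /i/): no rule targets it → [m].
/i/ — between /m/ and /ʃ/; rule 2 does not apply here → [i].
/ʃ/ (between /i/ and /u/) occurs between two vowels → [ʒ] by rule 1.
/u/ (between /ʃ/ and /d/) fails the environment for rule 2, so it stays [u].
/d/ (word-final) is unaffected → [d].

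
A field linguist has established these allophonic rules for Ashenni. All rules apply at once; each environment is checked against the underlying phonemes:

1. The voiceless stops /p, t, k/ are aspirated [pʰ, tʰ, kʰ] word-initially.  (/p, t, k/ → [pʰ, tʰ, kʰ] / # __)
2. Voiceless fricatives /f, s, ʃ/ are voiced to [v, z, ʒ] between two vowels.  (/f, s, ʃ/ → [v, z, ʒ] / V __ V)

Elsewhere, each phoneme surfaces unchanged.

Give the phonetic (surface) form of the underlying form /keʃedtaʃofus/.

/k/ meets the environment for rule 1 (word-initially) → [kʰ].
/e/ — not in any rule's target class → [e].
/ʃ/ meets the environment for rule 2 (between two vowels) → [ʒ].
/e/ stays [e].
/d/ — not in any rule's target class → [d].
/t/ (between /d/ and /a/): rule 1 targets it, but not word-initially → unchanged [t].
/a/ (between /t/ and /ʃ/): no rule targets it → [a].
/ʃ/ (between /a/ and /o/): between two vowels, so rule 2 applies → [ʒ].
/o/ (between /ʃ/ and /f/): no rule targets it → [o].
Rule 2 applies to /f/ (between /o/ and /u/: between two vowels) → [v].
/u/ — not in any rule's target class → [u].
/s/ — word-final; rule 2 does not apply here → [s].

[kʰeʒedtaʒovus]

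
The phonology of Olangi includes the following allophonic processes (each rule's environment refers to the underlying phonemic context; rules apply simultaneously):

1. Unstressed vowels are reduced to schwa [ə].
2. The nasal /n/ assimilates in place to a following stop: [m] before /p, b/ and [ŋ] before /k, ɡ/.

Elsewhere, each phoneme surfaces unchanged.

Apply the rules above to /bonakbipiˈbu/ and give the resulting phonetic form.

[bənəkbəpəˈbu]

/b/ stays [b].
Rule 1 applies to /o/ (between /b/ and /n/: in an unstressed syllable) → [ə].
/n/ (between /o/ and /a/) is in the target of rule 2 but the environment (before a labial or velar stop) is not met → [n].
/a/ (between /n/ and /k/) occurs in an unstressed syllable → [ə] by rule 1.
/k/ stays [k].
/b/ (between /k/ and /i/) is unaffected → [b].
/i/ (between /b/ and /p/): in an unstressed syllable, so rule 1 applies → [ə].
/p/ — not in any rule's target class → [p].
/i/ (between /p/ and /b/): in an unstressed syllable, so rule 1 applies → [ə].
/b/ stays [b].
/u/ — word-final; rule 1 does not apply here → [u].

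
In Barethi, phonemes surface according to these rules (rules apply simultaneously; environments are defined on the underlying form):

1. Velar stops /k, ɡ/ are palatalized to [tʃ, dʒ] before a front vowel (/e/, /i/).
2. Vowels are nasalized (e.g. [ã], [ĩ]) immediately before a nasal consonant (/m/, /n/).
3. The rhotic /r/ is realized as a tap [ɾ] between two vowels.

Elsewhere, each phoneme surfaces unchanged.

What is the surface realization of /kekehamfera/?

/k/ (word-initial): before a front vowel, so rule 1 applies → [tʃ].
/e/ (between /k/ and /k/): rule 2 targets it, but not before a nasal consonant → unchanged [e].
/k/ (between /e/ and /e/): before a front vowel, so rule 1 applies → [tʃ].
/e/ — between /k/ and /h/; rule 2 does not apply here → [e].
/h/ (between /e/ and /a/) is unaffected → [h].
Rule 2 applies to /a/ (between /h/ and /m/: before a nasal consonant) → [ã].
/m/ (between /a/ and /f/): no rule targets it → [m].
/f/ stays [f].
/e/ (between /f/ and /r/) is in the target of rule 2 but the environment (before a nasal consonant) is not met → [e].
/r/ (between /e/ and /a/): between two vowels, so rule 3 applies → [ɾ].
/a/ (word-final) is in the target of rule 2 but the environment (before a nasal consonant) is not met → [a].

[tʃetʃehãmfeɾa]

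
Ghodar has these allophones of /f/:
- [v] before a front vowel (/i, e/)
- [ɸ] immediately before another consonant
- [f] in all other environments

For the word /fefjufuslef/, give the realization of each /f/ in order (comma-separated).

Occurrence 1 (position 1): before a front vowel (/i, e/) → [v].
Occurrence 2 (position 3): immediately before another consonant → [ɸ].
Occurrence 3 (position 6): no conditioning environment matches → elsewhere allophone [f].
Occurrence 4 (position 11): no conditioning environment matches → elsewhere allophone [f].

[v], [ɸ], [f], [f]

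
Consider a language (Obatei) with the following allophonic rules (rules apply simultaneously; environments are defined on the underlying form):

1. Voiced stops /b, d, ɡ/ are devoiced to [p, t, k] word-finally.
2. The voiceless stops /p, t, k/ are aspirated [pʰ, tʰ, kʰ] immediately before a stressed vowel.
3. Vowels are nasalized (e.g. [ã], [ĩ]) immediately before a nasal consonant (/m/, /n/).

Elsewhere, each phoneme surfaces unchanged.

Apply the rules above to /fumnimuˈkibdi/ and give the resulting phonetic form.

/f/ — not in any rule's target class → [f].
/u/ (between /f/ and /m/): before a nasal consonant, so rule 3 applies → [ũ].
/m/ stays [m].
/n/ (between /m/ and /i/): no rule targets it → [n].
/i/ — between /n/ and /m/, before a nasal consonant — surfaces as [ĩ] (rule 3).
/m/ stays [m].
/u/ (between /m/ and /k/): rule 3 targets it, but not before a nasal consonant → unchanged [u].
/k/ — between /u/ and /i/, immediately before a stressed vowel — surfaces as [kʰ] (rule 2).
/i/ — between /k/ and /b/; rule 3 does not apply here → [i].
/b/ (between /i/ and /d/) is in the target of rule 1 but the environment (word-finally) is not met → [b].
/d/ (between /b/ and /i/) is in the target of rule 1 but the environment (word-finally) is not met → [d].
/i/ (word-final) is in the target of rule 3 but the environment (before a nasal consonant) is not met → [i].

[fũmnĩmuˈkʰibdi]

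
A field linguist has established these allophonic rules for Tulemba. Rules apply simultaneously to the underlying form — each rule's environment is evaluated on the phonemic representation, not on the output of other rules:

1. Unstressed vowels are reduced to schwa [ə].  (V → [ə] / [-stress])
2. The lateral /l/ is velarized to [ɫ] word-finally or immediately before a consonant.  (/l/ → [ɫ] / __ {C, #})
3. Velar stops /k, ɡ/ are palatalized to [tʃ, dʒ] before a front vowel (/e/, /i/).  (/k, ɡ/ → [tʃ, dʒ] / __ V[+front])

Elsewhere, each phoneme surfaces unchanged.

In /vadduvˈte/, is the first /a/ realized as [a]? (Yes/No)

/a/ (between /v/ and /d/) occurs in an unstressed syllable → [ə] by rule 1.
The actual realization is [ə], not [a].

No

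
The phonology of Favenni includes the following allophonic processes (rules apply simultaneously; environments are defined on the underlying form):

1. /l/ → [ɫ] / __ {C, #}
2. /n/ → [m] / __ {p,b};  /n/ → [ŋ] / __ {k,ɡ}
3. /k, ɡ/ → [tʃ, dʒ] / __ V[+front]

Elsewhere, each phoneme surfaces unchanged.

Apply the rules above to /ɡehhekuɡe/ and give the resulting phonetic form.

[dʒehhekudʒe]

/ɡ/ — word-initial, before a front vowel — surfaces as [dʒ] (rule 3).
/e/ (between /ɡ/ and /h/) is unaffected → [e].
/h/ (between /e/ and /h/) is unaffected → [h].
/h/ stays [h].
/e/ (between /h/ and /k/) is unaffected → [e].
/k/ (between /e/ and /u/): rule 3 targets it, but not before a front vowel → unchanged [k].
/u/ (between /k/ and /ɡ/): no rule targets it → [u].
/ɡ/ (between /u/ and /e/): before a front vowel, so rule 3 applies → [dʒ].
/e/ — not in any rule's target class → [e].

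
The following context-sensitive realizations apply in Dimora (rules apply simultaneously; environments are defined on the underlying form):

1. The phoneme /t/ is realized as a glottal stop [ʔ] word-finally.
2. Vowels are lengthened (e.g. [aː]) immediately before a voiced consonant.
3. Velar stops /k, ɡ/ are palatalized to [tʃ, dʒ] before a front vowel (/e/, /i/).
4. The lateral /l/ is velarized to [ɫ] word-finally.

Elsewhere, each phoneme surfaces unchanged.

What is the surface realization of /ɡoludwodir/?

[ɡoːluːdwoːdiːr]

/ɡ/ (word-initial): rule 3 targets it, but not before a front vowel → unchanged [ɡ].
/o/ (between /ɡ/ and /l/): before a voiced consonant, so rule 2 applies → [oː].
/l/ (between /o/ and /u/) fails the environment for rule 4, so it stays [l].
Rule 2 applies to /u/ (between /l/ and /d/: before a voiced consonant) → [uː].
Rule 2 applies to /o/ (between /w/ and /d/: before a voiced consonant) → [oː].
Rule 2 applies to /i/ (between /d/ and /r/: before a voiced consonant) → [iː].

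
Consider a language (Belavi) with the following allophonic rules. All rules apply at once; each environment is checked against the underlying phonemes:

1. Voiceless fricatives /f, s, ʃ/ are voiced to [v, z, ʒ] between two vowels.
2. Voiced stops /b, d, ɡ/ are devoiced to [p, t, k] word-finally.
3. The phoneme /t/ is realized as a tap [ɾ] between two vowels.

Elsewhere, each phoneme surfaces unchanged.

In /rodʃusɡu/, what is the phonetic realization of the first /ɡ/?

/ɡ/ (between /s/ and /u/) fails the environment for rule 2, so it stays [ɡ].

[ɡ]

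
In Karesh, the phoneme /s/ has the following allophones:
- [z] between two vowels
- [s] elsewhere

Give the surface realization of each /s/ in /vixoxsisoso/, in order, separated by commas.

[s], [z], [z]

Occurrence 1 (position 6): no conditioning environment matches → elsewhere allophone [s].
Occurrence 2 (position 8): between two vowels → [z].
Occurrence 3 (position 10): between two vowels → [z].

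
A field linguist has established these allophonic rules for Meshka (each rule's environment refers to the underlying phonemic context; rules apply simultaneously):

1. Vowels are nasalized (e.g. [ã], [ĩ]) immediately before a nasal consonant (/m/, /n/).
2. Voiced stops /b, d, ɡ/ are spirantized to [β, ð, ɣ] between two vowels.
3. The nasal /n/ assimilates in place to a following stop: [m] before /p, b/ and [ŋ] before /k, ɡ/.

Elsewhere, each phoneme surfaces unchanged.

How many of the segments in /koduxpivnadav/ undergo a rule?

Segments that undergo a rule: /d/ → [ð] (rule 2); /d/ → [ð] (rule 2).
All other segments surface unchanged.

2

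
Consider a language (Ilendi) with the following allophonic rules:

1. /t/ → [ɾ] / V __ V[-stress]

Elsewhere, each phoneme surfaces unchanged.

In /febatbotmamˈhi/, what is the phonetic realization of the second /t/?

/t/ (between /o/ and /m/) fails the environment for rule 1, so it stays [t].

[t]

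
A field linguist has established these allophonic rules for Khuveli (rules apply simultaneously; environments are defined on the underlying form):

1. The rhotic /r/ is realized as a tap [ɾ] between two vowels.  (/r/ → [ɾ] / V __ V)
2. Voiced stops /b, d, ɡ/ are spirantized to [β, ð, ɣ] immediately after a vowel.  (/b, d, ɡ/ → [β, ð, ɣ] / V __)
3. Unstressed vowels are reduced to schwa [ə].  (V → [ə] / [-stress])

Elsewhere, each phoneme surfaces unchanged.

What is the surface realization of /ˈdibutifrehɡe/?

/d/ (word-initial) fails the environment for rule 2, so it stays [d].
/i/ (between /d/ and /b/): rule 3 targets it, but not in an unstressed syllable → unchanged [i].
/b/ (between /i/ and /u/): immediately after a vowel, so rule 2 applies → [β].
/u/ (between /b/ and /t/): in an unstressed syllable, so rule 3 applies → [ə].
/t/ — not in any rule's target class → [t].
/i/ — between /t/ and /f/, in an unstressed syllable — surfaces as [ə] (rule 3).
/f/ (between /i/ and /r/): no rule targets it → [f].
/r/ (between /f/ and /e/) fails the environment for rule 1, so it stays [r].
/e/ — between /r/ and /h/, in an unstressed syllable — surfaces as [ə] (rule 3).
/h/ (between /e/ and /ɡ/): no rule targets it → [h].
/ɡ/ (between /h/ and /e/): rule 2 targets it, but not immediately after a vowel → unchanged [ɡ].
Rule 3 applies to /e/ (word-final: in an unstressed syllable) → [ə].

[ˈdiβətəfrəhɡə]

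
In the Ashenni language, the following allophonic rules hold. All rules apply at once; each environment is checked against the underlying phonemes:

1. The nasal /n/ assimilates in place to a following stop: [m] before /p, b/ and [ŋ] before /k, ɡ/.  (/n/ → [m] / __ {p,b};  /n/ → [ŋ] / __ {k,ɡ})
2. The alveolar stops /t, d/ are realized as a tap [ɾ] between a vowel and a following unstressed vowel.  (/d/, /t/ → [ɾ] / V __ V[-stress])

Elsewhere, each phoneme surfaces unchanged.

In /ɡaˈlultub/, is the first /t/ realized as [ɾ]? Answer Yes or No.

/t/ (between /l/ and /u/): rule 2 targets it, but not between a vowel and a following unstressed vowel → unchanged [t].
The actual realization is [t], not [ɾ].

No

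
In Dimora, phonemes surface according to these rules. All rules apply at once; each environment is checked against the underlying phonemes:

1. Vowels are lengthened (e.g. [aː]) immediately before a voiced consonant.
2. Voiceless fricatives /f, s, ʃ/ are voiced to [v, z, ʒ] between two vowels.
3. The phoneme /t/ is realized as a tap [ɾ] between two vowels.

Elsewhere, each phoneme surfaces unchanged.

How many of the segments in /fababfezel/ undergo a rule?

4

Segments that undergo a rule: /a/ → [aː] (rule 1); /a/ → [aː] (rule 1); /e/ → [eː] (rule 1); /e/ → [eː] (rule 1).
All other segments surface unchanged.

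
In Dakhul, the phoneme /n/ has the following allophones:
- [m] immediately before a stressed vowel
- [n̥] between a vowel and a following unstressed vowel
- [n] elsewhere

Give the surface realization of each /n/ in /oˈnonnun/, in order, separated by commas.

[m], [n], [n], [n]

Occurrence 1 (position 2): immediately before a stressed vowel → [m].
Occurrence 2 (position 4): no conditioning environment matches → elsewhere allophone [n].
Occurrence 3 (position 5): no conditioning environment matches → elsewhere allophone [n].
Occurrence 4 (position 7): no conditioning environment matches → elsewhere allophone [n].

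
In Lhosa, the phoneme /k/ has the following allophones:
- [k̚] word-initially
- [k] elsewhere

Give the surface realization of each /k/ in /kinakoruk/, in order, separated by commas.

Occurrence 1 (position 1): word-initially → [k̚].
Occurrence 2 (position 5): no conditioning environment matches → elsewhere allophone [k].
Occurrence 3 (position 9): no conditioning environment matches → elsewhere allophone [k].

[k̚], [k], [k]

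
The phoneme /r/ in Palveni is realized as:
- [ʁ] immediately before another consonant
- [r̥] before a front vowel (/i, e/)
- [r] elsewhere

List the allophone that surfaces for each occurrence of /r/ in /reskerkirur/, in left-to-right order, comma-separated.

Occurrence 1 (position 1): before a front vowel (/i, e/) → [r̥].
Occurrence 2 (position 6): immediately before another consonant → [ʁ].
Occurrence 3 (position 9): no conditioning environment matches → elsewhere allophone [r].
Occurrence 4 (position 11): no conditioning environment matches → elsewhere allophone [r].

[r̥], [ʁ], [r], [r]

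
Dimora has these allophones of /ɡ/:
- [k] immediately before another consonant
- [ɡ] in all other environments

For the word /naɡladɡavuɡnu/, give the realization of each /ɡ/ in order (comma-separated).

Occurrence 1 (position 3): immediately before another consonant → [k].
Occurrence 2 (position 7): no conditioning environment matches → elsewhere allophone [ɡ].
Occurrence 3 (position 11): immediately before another consonant → [k].

[k], [ɡ], [k]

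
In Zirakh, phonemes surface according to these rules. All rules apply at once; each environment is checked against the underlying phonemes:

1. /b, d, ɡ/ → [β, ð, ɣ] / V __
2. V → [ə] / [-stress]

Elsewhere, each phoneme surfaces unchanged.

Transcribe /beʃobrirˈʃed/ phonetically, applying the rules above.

[bəʃəβrərˈʃeð]

/b/ (word-initial): rule 1 targets it, but not immediately after a vowel → unchanged [b].
/e/ (between /b/ and /ʃ/): in an unstressed syllable, so rule 2 applies → [ə].
/o/ meets the environment for rule 2 (in an unstressed syllable) → [ə].
/b/ (between /o/ and /r/): immediately after a vowel, so rule 1 applies → [β].
/i/ — between /r/ and /r/, in an unstressed syllable — surfaces as [ə] (rule 2).
/e/ (between /ʃ/ and /d/) is in the target of rule 2 but the environment (in an unstressed syllable) is not met → [e].
/d/ meets the environment for rule 1 (immediately after a vowel) → [ð].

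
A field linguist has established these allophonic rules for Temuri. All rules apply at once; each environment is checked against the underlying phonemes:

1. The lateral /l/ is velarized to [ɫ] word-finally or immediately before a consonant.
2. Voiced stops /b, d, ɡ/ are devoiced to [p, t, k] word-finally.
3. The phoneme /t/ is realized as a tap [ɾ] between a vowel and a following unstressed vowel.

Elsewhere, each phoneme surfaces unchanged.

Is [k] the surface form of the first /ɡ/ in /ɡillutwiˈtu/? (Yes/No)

No

/ɡ/ (word-initial): rule 2 targets it, but not word-finally → unchanged [ɡ].
The actual realization is [ɡ], not [k].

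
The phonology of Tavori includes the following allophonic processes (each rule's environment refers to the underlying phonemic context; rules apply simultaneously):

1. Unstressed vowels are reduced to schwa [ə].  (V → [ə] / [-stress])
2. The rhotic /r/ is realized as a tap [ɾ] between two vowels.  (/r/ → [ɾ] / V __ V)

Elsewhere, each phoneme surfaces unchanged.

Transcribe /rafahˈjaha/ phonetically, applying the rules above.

[rəfəhˈjahə]

/r/ (word-initial): rule 2 targets it, but not between two vowels → unchanged [r].
/a/ (between /r/ and /f/) occurs in an unstressed syllable → [ə] by rule 1.
/f/ (between /a/ and /a/): no rule targets it → [f].
Rule 1 applies to /a/ (between /f/ and /h/: in an unstressed syllable) → [ə].
/h/ stays [h].
/j/ (between /h/ and /a/): no rule targets it → [j].
/a/ (between /j/ and /h/) is in the target of rule 1 but the environment (in an unstressed syllable) is not met → [a].
/h/ (between /a/ and /a/): no rule targets it → [h].
/a/ — word-final, in an unstressed syllable — surfaces as [ə] (rule 1).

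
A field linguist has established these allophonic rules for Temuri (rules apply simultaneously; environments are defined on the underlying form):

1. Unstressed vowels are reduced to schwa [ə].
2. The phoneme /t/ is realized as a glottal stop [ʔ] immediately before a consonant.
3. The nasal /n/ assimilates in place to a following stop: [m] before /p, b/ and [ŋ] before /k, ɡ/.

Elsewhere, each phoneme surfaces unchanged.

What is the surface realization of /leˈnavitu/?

[ləˈnavətə]

/l/ — not in any rule's target class → [l].
Rule 1 applies to /e/ (between /l/ and /n/: in an unstressed syllable) → [ə].
/n/ (between /e/ and /a/) is in the target of rule 3 but the environment (before a labial or velar stop) is not met → [n].
/a/ (between /n/ and /v/): rule 1 targets it, but not in an unstressed syllable → unchanged [a].
/v/ (between /a/ and /i/): no rule targets it → [v].
/i/ — between /v/ and /t/, in an unstressed syllable — surfaces as [ə] (rule 1).
/t/ (between /i/ and /u/): rule 2 targets it, but not immediately before a consonant → unchanged [t].
/u/ — word-final, in an unstressed syllable — surfaces as [ə] (rule 1).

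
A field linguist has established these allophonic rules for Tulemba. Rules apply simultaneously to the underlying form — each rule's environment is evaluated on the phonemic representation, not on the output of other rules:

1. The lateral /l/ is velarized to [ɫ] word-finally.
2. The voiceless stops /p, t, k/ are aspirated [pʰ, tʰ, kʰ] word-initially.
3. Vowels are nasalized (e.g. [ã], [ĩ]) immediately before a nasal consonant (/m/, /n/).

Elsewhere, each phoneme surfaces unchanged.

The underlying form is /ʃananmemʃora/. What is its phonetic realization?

[ʃãnãnmẽmʃora]

/ʃ/ (word-initial): no rule targets it → [ʃ].
/a/ meets the environment for rule 3 (before a nasal consonant) → [ã].
/n/ stays [n].
Rule 3 applies to /a/ (between /n/ and /n/: before a nasal consonant) → [ã].
/n/ (between /a/ and /m/): no rule targets it → [n].
/m/ (between /n/ and /e/): no rule targets it → [m].
/e/ (between /m/ and /m/) occurs before a nasal consonant → [ẽ] by rule 3.
/m/ (between /e/ and /ʃ/): no rule targets it → [m].
/ʃ/ — not in any rule's target class → [ʃ].
/o/ (between /ʃ/ and /r/): rule 3 targets it, but not before a nasal consonant → unchanged [o].
/r/ — not in any rule's target class → [r].
/a/ (word-final): rule 3 targets it, but not before a nasal consonant → unchanged [a].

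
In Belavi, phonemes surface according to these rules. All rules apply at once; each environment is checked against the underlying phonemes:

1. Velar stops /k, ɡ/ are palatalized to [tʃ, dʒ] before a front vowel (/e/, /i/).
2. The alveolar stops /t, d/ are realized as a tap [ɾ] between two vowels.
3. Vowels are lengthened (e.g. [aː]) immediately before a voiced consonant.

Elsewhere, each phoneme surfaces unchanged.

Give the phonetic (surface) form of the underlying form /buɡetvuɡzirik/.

[buːdʒetvuːɡziːrik]

/u/ (between /b/ and /ɡ/): before a voiced consonant, so rule 3 applies → [uː].
/ɡ/ (between /u/ and /e/) occurs before a front vowel → [dʒ] by rule 1.
/e/ (between /ɡ/ and /t/) fails the environment for rule 3, so it stays [e].
/t/ (between /e/ and /v/): rule 2 targets it, but not between two vowels → unchanged [t].
/u/ (between /v/ and /ɡ/): before a voiced consonant, so rule 3 applies → [uː].
/ɡ/ (between /u/ and /z/) is in the target of rule 1 but the environment (before a front vowel) is not met → [ɡ].
/i/ — between /z/ and /r/, before a voiced consonant — surfaces as [iː] (rule 3).
/i/ — between /r/ and /k/; rule 3 does not apply here → [i].
/k/ (word-final) fails the environment for rule 1, so it stays [k].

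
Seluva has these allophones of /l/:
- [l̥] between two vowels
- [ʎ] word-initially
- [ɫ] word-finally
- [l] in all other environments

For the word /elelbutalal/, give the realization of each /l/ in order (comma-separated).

[l̥], [l], [l̥], [ɫ]

Occurrence 1 (position 2): between two vowels → [l̥].
Occurrence 2 (position 4): no conditioning environment matches → elsewhere allophone [l].
Occurrence 3 (position 9): between two vowels → [l̥].
Occurrence 4 (position 11): word-finally → [ɫ].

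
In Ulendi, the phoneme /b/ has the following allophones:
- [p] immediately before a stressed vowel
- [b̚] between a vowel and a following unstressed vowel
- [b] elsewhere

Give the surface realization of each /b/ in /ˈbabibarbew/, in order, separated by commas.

Occurrence 1 (position 1): immediately before a stressed vowel → [p].
Occurrence 2 (position 3): between a vowel and a following unstressed vowel → [b̚].
Occurrence 3 (position 5): between a vowel and a following unstressed vowel → [b̚].
Occurrence 4 (position 8): no conditioning environment matches → elsewhere allophone [b].

[p], [b̚], [b̚], [b]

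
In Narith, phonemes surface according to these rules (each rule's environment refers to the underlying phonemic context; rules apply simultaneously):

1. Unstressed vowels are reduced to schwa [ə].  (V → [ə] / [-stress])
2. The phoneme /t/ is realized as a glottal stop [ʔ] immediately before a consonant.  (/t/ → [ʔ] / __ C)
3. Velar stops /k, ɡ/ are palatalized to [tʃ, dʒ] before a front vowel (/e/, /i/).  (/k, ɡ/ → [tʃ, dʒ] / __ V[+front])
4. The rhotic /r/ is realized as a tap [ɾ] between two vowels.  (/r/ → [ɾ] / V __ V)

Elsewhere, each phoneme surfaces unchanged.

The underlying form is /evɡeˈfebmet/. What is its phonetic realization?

/e/ meets the environment for rule 1 (in an unstressed syllable) → [ə].
/ɡ/ — between /v/ and /e/, before a front vowel — surfaces as [dʒ] (rule 3).
/e/ (between /ɡ/ and /f/) occurs in an unstressed syllable → [ə] by rule 1.
/e/ (between /f/ and /b/) fails the environment for rule 1, so it stays [e].
Rule 1 applies to /e/ (between /m/ and /t/: in an unstressed syllable) → [ə].
/t/ (word-final): rule 2 targets it, but not immediately before a consonant → unchanged [t].

[əvdʒəˈfebmət]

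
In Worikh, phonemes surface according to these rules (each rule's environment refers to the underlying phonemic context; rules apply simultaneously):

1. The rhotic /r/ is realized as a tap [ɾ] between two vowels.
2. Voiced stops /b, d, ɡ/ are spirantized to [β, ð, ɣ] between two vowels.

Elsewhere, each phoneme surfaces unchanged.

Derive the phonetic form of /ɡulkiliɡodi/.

/ɡ/ (word-initial) fails the environment for rule 2, so it stays [ɡ].
/u/ (between /ɡ/ and /l/): no rule targets it → [u].
/l/ stays [l].
/k/ stays [k].
/i/ (between /k/ and /l/) is unaffected → [i].
/l/ — not in any rule's target class → [l].
/i/ (between /l/ and /ɡ/) is unaffected → [i].
/ɡ/ — between /i/ and /o/, between two vowels — surfaces as [ɣ] (rule 2).
/o/ — not in any rule's target class → [o].
/d/ meets the environment for rule 2 (between two vowels) → [ð].
/i/ (word-final) is unaffected → [i].

[ɡulkiliɣoði]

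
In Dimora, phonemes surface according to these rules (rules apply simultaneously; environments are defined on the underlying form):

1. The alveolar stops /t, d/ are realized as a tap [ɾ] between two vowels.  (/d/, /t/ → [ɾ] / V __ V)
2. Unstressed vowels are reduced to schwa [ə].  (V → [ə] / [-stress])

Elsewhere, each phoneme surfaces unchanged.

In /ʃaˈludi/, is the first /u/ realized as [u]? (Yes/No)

Yes

/u/ — between /l/ and /d/; rule 2 does not apply here → [u].
The actual realization is [u], which matches [u].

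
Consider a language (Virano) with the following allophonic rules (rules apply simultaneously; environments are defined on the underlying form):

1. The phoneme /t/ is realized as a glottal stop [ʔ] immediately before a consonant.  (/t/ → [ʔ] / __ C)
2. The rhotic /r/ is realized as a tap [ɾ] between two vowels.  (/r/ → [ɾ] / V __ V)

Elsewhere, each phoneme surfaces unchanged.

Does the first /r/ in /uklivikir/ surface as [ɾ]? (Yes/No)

/r/ (word-final) fails the environment for rule 2, so it stays [r].
The actual realization is [r], not [ɾ].

No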